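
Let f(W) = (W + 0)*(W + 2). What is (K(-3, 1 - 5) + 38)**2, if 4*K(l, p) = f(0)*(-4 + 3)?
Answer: 1444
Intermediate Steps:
f(W) = W*(2 + W)
K(l, p) = 0 (K(l, p) = ((0*(2 + 0))*(-4 + 3))/4 = ((0*2)*(-1))/4 = (0*(-1))/4 = (1/4)*0 = 0)
(K(-3, 1 - 5) + 38)**2 = (0 + 38)**2 = 38**2 = 1444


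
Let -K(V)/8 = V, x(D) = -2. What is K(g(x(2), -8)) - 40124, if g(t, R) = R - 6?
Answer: -40012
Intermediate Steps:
g(t, R) = -6 + R
K(V) = -8*V
K(g(x(2), -8)) - 40124 = -8*(-6 - 8) - 40124 = -8*(-14) - 40124 = 112 - 40124 = -40012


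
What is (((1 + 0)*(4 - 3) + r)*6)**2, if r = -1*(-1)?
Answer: 144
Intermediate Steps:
r = 1
(((1 + 0)*(4 - 3) + r)*6)**2 = (((1 + 0)*(4 - 3) + 1)*6)**2 = ((1*1 + 1)*6)**2 = ((1 + 1)*6)**2 = (2*6)**2 = 12**2 = 144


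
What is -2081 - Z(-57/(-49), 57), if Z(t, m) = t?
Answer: -102026/49 ≈ -2082.2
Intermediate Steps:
-2081 - Z(-57/(-49), 57) = -2081 - (-57)/(-49) = -2081 - (-57)*(-1)/49 = -2081 - 1*57/49 = -2081 - 57/49 = -102026/49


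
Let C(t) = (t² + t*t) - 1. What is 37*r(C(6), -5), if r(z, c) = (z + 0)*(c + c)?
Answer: -26270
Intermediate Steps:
C(t) = -1 + 2*t² (C(t) = (t² + t²) - 1 = 2*t² - 1 = -1 + 2*t²)
r(z, c) = 2*c*z (r(z, c) = z*(2*c) = 2*c*z)
37*r(C(6), -5) = 37*(2*(-5)*(-1 + 2*6²)) = 37*(2*(-5)*(-1 + 2*36)) = 37*(2*(-5)*(-1 + 72)) = 37*(2*(-5)*71) = 37*(-710) = -26270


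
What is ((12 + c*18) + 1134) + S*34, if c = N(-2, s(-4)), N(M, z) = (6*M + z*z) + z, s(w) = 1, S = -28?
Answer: 14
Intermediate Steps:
N(M, z) = z + z**2 + 6*M (N(M, z) = (6*M + z**2) + z = (z**2 + 6*M) + z = z + z**2 + 6*M)
c = -10 (c = 1 + 1**2 + 6*(-2) = 1 + 1 - 12 = -10)
((12 + c*18) + 1134) + S*34 = ((12 - 10*18) + 1134) - 28*34 = ((12 - 180) + 1134) - 952 = (-168 + 1134) - 952 = 966 - 952 = 14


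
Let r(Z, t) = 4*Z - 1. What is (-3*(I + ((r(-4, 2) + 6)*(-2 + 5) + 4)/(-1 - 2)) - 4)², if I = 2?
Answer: 1521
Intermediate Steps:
r(Z, t) = -1 + 4*Z
(-3*(I + ((r(-4, 2) + 6)*(-2 + 5) + 4)/(-1 - 2)) - 4)² = (-3*(2 + (((-1 + 4*(-4)) + 6)*(-2 + 5) + 4)/(-1 - 2)) - 4)² = (-3*(2 + (((-1 - 16) + 6)*3 + 4)/(-3)) - 4)² = (-3*(2 + ((-17 + 6)*3 + 4)*(-⅓)) - 4)² = (-3*(2 + (-11*3 + 4)*(-⅓)) - 4)² = (-3*(2 + (-33 + 4)*(-⅓)) - 4)² = (-3*(2 - 29*(-⅓)) - 4)² = (-3*(2 + 29/3) - 4)² = (-3*35/3 - 4)² = (-35 - 4)² = (-39)² = 1521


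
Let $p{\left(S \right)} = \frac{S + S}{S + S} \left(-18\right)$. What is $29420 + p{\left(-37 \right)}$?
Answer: $29402$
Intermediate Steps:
$p{\left(S \right)} = -18$ ($p{\left(S \right)} = \frac{2 S}{2 S} \left(-18\right) = 2 S \frac{1}{2 S} \left(-18\right) = 1 \left(-18\right) = -18$)
$29420 + p{\left(-37 \right)} = 29420 - 18 = 29402$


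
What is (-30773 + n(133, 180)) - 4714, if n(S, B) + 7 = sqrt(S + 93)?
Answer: -35494 + sqrt(226) ≈ -35479.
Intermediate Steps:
n(S, B) = -7 + sqrt(93 + S) (n(S, B) = -7 + sqrt(S + 93) = -7 + sqrt(93 + S))
(-30773 + n(133, 180)) - 4714 = (-30773 + (-7 + sqrt(93 + 133))) - 4714 = (-30773 + (-7 + sqrt(226))) - 4714 = (-30780 + sqrt(226)) - 4714 = -35494 + sqrt(226)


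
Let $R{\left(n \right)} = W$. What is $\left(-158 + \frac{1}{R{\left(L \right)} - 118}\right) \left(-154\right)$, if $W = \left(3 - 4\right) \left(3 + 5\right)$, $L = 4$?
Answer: $\frac{218999}{9} \approx 24333.0$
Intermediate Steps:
$W = -8$ ($W = \left(-1\right) 8 = -8$)
$R{\left(n \right)} = -8$
$\left(-158 + \frac{1}{R{\left(L \right)} - 118}\right) \left(-154\right) = \left(-158 + \frac{1}{-8 - 118}\right) \left(-154\right) = \left(-158 + \frac{1}{-126}\right) \left(-154\right) = \left(-158 - \frac{1}{126}\right) \left(-154\right) = \left(- \frac{19909}{126}\right) \left(-154\right) = \frac{218999}{9}$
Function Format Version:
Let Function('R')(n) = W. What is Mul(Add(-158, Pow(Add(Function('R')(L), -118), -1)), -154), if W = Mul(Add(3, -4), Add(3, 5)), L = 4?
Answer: Rational(218999, 9) ≈ 24333.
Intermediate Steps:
W = -8 (W = Mul(-1, 8) = -8)
Function('R')(n) = -8
Mul(Add(-158, Pow(Add(Function('R')(L), -118), -1)), -154) = Mul(Add(-158, Pow(Add(-8, -118), -1)), -154) = Mul(Add(-158, Pow(-126, -1)), -154) = Mul(Add(-158, Rational(-1, 126)), -154) = Mul(Rational(-19909, 126), -154) = Rational(218999, 9)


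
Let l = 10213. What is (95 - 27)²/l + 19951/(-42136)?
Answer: -8922699/430334968 ≈ -0.020734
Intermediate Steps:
(95 - 27)²/l + 19951/(-42136) = (95 - 27)²/10213 + 19951/(-42136) = 68²*(1/10213) + 19951*(-1/42136) = 4624*(1/10213) - 19951/42136 = 4624/10213 - 19951/42136 = -8922699/430334968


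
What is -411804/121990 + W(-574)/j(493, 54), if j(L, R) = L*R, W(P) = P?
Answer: -2758267087/811904445 ≈ -3.3973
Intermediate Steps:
-411804/121990 + W(-574)/j(493, 54) = -411804/121990 - 574/(493*54) = -411804*1/121990 - 574/26622 = -205902/60995 - 574*1/26622 = -205902/60995 - 287/13311 = -2758267087/811904445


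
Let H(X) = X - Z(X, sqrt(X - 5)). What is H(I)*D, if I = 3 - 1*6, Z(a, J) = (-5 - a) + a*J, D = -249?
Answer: 249 - 1494*I*sqrt(2) ≈ 249.0 - 2112.8*I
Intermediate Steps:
Z(a, J) = -5 - a + J*a (Z(a, J) = (-5 - a) + J*a = -5 - a + J*a)
I = -3 (I = 3 - 6 = -3)
H(X) = 5 + 2*X - X*sqrt(-5 + X) (H(X) = X - (-5 - X + sqrt(X - 5)*X) = X - (-5 - X + sqrt(-5 + X)*X) = X - (-5 - X + X*sqrt(-5 + X)) = X + (5 + X - X*sqrt(-5 + X)) = 5 + 2*X - X*sqrt(-5 + X))
H(I)*D = (5 + 2*(-3) - 1*(-3)*sqrt(-5 - 3))*(-249) = (5 - 6 - 1*(-3)*sqrt(-8))*(-249) = (5 - 6 - 1*(-3)*2*I*sqrt(2))*(-249) = (5 - 6 + 6*I*sqrt(2))*(-249) = (-1 + 6*I*sqrt(2))*(-249) = 249 - 1494*I*sqrt(2)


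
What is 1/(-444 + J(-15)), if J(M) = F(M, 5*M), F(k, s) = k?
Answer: -1/459 ≈ -0.0021787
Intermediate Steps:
J(M) = M
1/(-444 + J(-15)) = 1/(-444 - 15) = 1/(-459) = -1/459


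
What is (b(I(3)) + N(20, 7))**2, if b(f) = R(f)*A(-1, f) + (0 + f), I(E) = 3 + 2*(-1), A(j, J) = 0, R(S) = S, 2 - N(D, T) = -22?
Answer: 625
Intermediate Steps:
N(D, T) = 24 (N(D, T) = 2 - 1*(-22) = 2 + 22 = 24)
I(E) = 1 (I(E) = 3 - 2 = 1)
b(f) = f (b(f) = f*0 + (0 + f) = 0 + f = f)
(b(I(3)) + N(20, 7))**2 = (1 + 24)**2 = 25**2 = 625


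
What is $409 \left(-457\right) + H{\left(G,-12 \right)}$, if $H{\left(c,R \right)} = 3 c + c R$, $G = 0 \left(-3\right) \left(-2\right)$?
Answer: $-186913$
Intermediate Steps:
$G = 0$ ($G = 0 \left(-2\right) = 0$)
$H{\left(c,R \right)} = 3 c + R c$
$409 \left(-457\right) + H{\left(G,-12 \right)} = 409 \left(-457\right) + 0 \left(3 - 12\right) = -186913 + 0 \left(-9\right) = -186913 + 0 = -186913$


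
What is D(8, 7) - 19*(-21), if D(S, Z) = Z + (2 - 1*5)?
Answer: 403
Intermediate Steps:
D(S, Z) = -3 + Z (D(S, Z) = Z + (2 - 5) = Z - 3 = -3 + Z)
D(8, 7) - 19*(-21) = (-3 + 7) - 19*(-21) = 4 + 399 = 403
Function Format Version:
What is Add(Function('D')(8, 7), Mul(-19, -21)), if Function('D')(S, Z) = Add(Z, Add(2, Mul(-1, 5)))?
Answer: 403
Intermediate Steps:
Function('D')(S, Z) = Add(-3, Z) (Function('D')(S, Z) = Add(Z, Add(2, -5)) = Add(Z, -3) = Add(-3, Z))
Add(Function('D')(8, 7), Mul(-19, -21)) = Add(Add(-3, 7), Mul(-19, -21)) = Add(4, 399) = 403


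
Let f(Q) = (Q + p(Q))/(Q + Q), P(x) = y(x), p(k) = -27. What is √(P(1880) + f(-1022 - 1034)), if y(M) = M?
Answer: √1987289251/1028 ≈ 43.365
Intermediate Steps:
P(x) = x
f(Q) = (-27 + Q)/(2*Q) (f(Q) = (Q - 27)/(Q + Q) = (-27 + Q)/((2*Q)) = (-27 + Q)*(1/(2*Q)) = (-27 + Q)/(2*Q))
√(P(1880) + f(-1022 - 1034)) = √(1880 + (-27 + (-1022 - 1034))/(2*(-1022 - 1034))) = √(1880 + (½)*(-27 - 2056)/(-2056)) = √(1880 + (½)*(-1/2056)*(-2083)) = √(1880 + 2083/4112) = √(7732643/4112) = √1987289251/1028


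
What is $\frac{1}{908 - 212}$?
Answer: $\frac{1}{696} \approx 0.0014368$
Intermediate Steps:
$\frac{1}{908 - 212} = \frac{1}{696}$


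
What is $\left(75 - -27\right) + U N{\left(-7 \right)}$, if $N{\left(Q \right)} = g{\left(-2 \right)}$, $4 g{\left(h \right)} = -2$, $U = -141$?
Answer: $\frac{345}{2} \approx 172.5$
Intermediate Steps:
$g{\left(h \right)} = - \frac{1}{2}$ ($g{\left(h \right)} = \frac{1}{4} \left(-2\right) = - \frac{1}{2}$)
$N{\left(Q \right)} = - \frac{1}{2}$
$\left(75 - -27\right) + U N{\left(-7 \right)} = \left(75 - -27\right) - - \frac{141}{2} = \left(75 + 27\right) + \frac{141}{2} = 102 + \frac{141}{2} = \frac{345}{2}$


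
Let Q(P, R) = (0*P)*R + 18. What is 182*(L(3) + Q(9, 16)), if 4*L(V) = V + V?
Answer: 3549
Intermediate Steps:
L(V) = V/2 (L(V) = (V + V)/4 = (2*V)/4 = V/2)
Q(P, R) = 18 (Q(P, R) = 0*R + 18 = 0 + 18 = 18)
182*(L(3) + Q(9, 16)) = 182*((1/2)*3 + 18) = 182*(3/2 + 18) = 182*(39/2) = 3549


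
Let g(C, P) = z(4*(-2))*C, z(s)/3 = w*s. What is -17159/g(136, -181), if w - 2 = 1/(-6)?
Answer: 17159/5984 ≈ 2.8675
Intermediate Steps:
w = 11/6 (w = 2 + 1/(-6) = 2 - 1/6 = 11/6 ≈ 1.8333)
z(s) = 11*s/2 (z(s) = 3*(11*s/6) = 11*s/2)
g(C, P) = -44*C (g(C, P) = (11*(4*(-2))/2)*C = ((11/2)*(-8))*C = -44*C)
-17159/g(136, -181) = -17159/((-44*136)) = -17159/(-5984) = -17159*(-1/5984) = 17159/5984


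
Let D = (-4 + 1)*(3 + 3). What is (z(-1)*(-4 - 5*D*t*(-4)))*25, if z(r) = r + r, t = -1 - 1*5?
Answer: -107800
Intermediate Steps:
t = -6 (t = -1 - 5 = -6)
z(r) = 2*r
D = -18 (D = -3*6 = -18)
(z(-1)*(-4 - 5*D*t*(-4)))*25 = ((2*(-1))*(-4 - 5*(-18*(-6))*(-4)))*25 = -2*(-4 - 540*(-4))*25 = -2*(-4 - 5*(-432))*25 = -2*(-4 + 2160)*25 = -2*2156*25 = -4312*25 = -107800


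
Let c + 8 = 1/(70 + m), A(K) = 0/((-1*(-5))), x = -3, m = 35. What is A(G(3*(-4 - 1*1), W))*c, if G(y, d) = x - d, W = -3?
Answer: 0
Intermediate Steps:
G(y, d) = -3 - d
A(K) = 0 (A(K) = 0/5 = 0*(1/5) = 0)
c = -839/105 (c = -8 + 1/(70 + 35) = -8 + 1/105 = -839/105 ≈ -7.9905)
A(G(3*(-4 - 1*1), W))*c = 0*(-839/105) = 0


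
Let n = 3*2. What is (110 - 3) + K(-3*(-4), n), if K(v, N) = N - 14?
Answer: 99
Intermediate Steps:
n = 6
K(v, N) = -14 + N
(110 - 3) + K(-3*(-4), n) = (110 - 3) + (-14 + 6) = 107 - 8 = 99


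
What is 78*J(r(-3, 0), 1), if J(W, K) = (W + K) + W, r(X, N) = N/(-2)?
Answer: 78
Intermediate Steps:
r(X, N) = -N/2 (r(X, N) = N*(-½) = -N/2)
J(W, K) = K + 2*W (J(W, K) = (K + W) + W = K + 2*W)
78*J(r(-3, 0), 1) = 78*(1 + 2*(-½*0)) = 78*(1 + 2*0) = 78*(1 + 0) = 78*1 = 78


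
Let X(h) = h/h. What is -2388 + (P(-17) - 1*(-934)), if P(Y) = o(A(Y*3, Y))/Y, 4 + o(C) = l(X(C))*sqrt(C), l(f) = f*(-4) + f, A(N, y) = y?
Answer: -24714/17 + 3*I*sqrt(17)/17 ≈ -1453.8 + 0.72761*I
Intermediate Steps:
X(h) = 1
l(f) = -3*f (l(f) = -4*f + f = -3*f)
o(C) = -4 - 3*sqrt(C) (o(C) = -4 + (-3*1)*sqrt(C) = -4 - 3*sqrt(C))
P(Y) = (-4 - 3*sqrt(Y))/Y
-2388 + (P(-17) - 1*(-934)) = -2388 + ((-4 - 3*I*sqrt(17))/(-17) - 1*(-934)) = -2388 + (-(-4 - 3*I*sqrt(17))/17 + 934) = -2388 + ((4/17 + 3*I*sqrt(17)/17) + 934) = -2388 + (15882/17 + 3*I*sqrt(17)/17) = -24714/17 + 3*I*sqrt(17)/17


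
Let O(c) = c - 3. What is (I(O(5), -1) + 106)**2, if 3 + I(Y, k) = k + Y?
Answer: 10816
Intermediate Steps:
O(c) = -3 + c
I(Y, k) = -3 + Y + k (I(Y, k) = -3 + (k + Y) = -3 + (Y + k) = -3 + Y + k)
(I(O(5), -1) + 106)**2 = ((-3 + (-3 + 5) - 1) + 106)**2 = ((-3 + 2 - 1) + 106)**2 = (-2 + 106)**2 = 104**2 = 10816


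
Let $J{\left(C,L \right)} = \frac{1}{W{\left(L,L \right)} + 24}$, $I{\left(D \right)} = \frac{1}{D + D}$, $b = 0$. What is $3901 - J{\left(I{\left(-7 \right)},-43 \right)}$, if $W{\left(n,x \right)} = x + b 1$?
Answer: $\frac{74120}{19} \approx 3901.1$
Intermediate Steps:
$I{\left(D \right)} = \frac{1}{2 D}$
$W{\left(n,x \right)} = x$ ($W{\left(n,x \right)} = x + 0 \cdot 1 = x + 0 = x$)
$J{\left(C,L \right)} = \frac{1}{24 + L}$ ($J{\left(C,L \right)} = \frac{1}{L + 24} = \frac{1}{24 + L}$)
$3901 - J{\left(I{\left(-7 \right)},-43 \right)} = 3901 - \frac{1}{24 - 43} = 3901 - \frac{1}{-19} = 3901 - - \frac{1}{19} = 3901 + \frac{1}{19} = \frac{74120}{19}$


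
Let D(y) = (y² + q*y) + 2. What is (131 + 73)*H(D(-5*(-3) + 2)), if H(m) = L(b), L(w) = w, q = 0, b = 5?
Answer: 1020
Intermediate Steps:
D(y) = 2 + y² (D(y) = (y² + 0*y) + 2 = (y² + 0) + 2 = y² + 2 = 2 + y²)
H(m) = 5
(131 + 73)*H(D(-5*(-3) + 2)) = (131 + 73)*5 = 204*5 = 1020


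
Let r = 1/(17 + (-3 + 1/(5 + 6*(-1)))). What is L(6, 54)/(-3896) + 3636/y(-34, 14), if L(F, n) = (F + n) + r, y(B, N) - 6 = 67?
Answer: 184099115/3697304 ≈ 49.793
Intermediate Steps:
y(B, N) = 73 (y(B, N) = 6 + 67 = 73)
r = 1/13 (r = 1/(17 + (-3 + 1/(5 - 6))) = 1/(17 + (-3 + 1/(-1))) = 1/(17 + (-3 - 1)) = 1/(17 - 4) = 1/13 ≈ 0.076923)
L(F, n) = 1/13 + F + n (L(F, n) = (F + n) + 1/13 = 1/13 + F + n)
L(6, 54)/(-3896) + 3636/y(-34, 14) = (1/13 + 6 + 54)/(-3896) + 3636/73 = (781/13)*(-1/3896) + 3636*(1/73) = -781/50648 + 3636/73 = 184099115/3697304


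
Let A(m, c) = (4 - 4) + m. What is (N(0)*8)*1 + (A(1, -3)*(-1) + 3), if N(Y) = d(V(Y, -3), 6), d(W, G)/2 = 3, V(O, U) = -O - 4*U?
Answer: 50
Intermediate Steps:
d(W, G) = 6 (d(W, G) = 2*3 = 6)
N(Y) = 6
A(m, c) = m (A(m, c) = 0 + m = m)
(N(0)*8)*1 + (A(1, -3)*(-1) + 3) = (6*8)*1 + (1*(-1) + 3) = 48*1 + (-1 + 3) = 48 + 2 = 50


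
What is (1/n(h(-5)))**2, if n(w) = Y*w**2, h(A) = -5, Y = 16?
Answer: 1/160000 ≈ 6.2500e-6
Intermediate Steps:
n(w) = 16*w**2
(1/n(h(-5)))**2 = (1/(16*(-5)**2))**2 = (1/(16*25))**2 = (1/400)**2 = 1/160000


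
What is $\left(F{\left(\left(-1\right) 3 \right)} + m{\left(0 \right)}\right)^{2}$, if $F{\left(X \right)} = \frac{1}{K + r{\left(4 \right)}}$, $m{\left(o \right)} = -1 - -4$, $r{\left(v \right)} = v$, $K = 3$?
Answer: $\frac{484}{49} \approx 9.8775$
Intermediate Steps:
$m{\left(o \right)} = 3$ ($m{\left(o \right)} = -1 + 4 = 3$)
$F{\left(X \right)} = \frac{1}{7}$ ($F{\left(X \right)} = \frac{1}{3 + 4} = \frac{1}{7}$)
$\left(F{\left(\left(-1\right) 3 \right)} + m{\left(0 \right)}\right)^{2} = \left(\frac{1}{7} + 3\right)^{2} = \left(\frac{22}{7}\right)^{2} = \frac{484}{49}$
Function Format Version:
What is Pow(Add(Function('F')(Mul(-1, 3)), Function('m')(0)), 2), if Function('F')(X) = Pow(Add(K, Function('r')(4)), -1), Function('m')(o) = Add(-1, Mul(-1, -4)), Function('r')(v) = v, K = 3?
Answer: Rational(484, 49) ≈ 9.8775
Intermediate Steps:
Function('m')(o) = 3 (Function('m')(o) = Add(-1, 4) = 3)
Function('F')(X) = Rational(1, 7) (Function('F')(X) = Pow(Add(3, 4), -1) = Pow(7, -1) = Rational(1, 7))
Pow(Add(Function('F')(Mul(-1, 3)), Function('m')(0)), 2) = Pow(Add(Rational(1, 7), 3), 2) = Pow(Rational(22, 7), 2) = Rational(484, 49)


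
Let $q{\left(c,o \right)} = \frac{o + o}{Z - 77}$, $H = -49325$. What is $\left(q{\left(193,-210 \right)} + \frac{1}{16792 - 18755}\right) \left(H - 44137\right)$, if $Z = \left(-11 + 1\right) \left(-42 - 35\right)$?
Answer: $\frac{1224134122}{21593} \approx 56691.0$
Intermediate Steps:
$Z = 770$ ($Z = \left(-10\right) \left(-77\right) = 770$)
$q{\left(c,o \right)} = \frac{2 o}{693}$ ($q{\left(c,o \right)} = \frac{o + o}{770 - 77} = \frac{2 o}{693}$)
$\left(q{\left(193,-210 \right)} + \frac{1}{16792 - 18755}\right) \left(H - 44137\right) = \left(\frac{2}{693} \left(-210\right) + \frac{1}{16792 - 18755}\right) \left(-49325 - 44137\right) = \left(- \frac{20}{33} + \frac{1}{-1963}\right) \left(-93462\right) = \left(- \frac{20}{33} - \frac{1}{1963}\right) \left(-93462\right) = \left(- \frac{39293}{64779}\right) \left(-93462\right) = \frac{1224134122}{21593}$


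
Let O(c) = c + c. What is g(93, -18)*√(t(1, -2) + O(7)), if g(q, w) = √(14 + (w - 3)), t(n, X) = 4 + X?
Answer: 4*I*√7 ≈ 10.583*I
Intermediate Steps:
g(q, w) = √(11 + w) (g(q, w) = √(14 + (-3 + w)) = √(11 + w))
O(c) = 2*c
g(93, -18)*√(t(1, -2) + O(7)) = √(11 - 18)*√((4 - 2) + 2*7) = √(-7)*√(2 + 14) = (I*√7)*√16 = (I*√7)*4 = 4*I*√7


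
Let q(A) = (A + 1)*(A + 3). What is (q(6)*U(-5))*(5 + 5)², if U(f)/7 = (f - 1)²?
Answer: 1587600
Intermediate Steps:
U(f) = 7*(-1 + f)² (U(f) = 7*(f - 1)² = 7*(-1 + f)²)
q(A) = (1 + A)*(3 + A)
(q(6)*U(-5))*(5 + 5)² = ((3 + 6² + 4*6)*(7*(-1 - 5)²))*(5 + 5)² = ((3 + 36 + 24)*(7*(-6)²))*10² = (63*(7*36))*100 = (63*252)*100 = 15876*100 = 1587600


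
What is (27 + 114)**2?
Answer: 19881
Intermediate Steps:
(27 + 114)**2 = 141**2 = 19881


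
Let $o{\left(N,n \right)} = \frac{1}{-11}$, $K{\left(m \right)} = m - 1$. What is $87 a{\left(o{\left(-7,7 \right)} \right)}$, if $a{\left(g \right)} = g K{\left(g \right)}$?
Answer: $\frac{1044}{121} \approx 8.6281$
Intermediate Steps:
$K{\left(m \right)} = -1 + m$
$o{\left(N,n \right)} = - \frac{1}{11}$
$a{\left(g \right)} = g \left(-1 + g\right)$
$87 a{\left(o{\left(-7,7 \right)} \right)} = 87 \left(- \frac{-1 - \frac{1}{11}}{11}\right) = 87 \left(\left(- \frac{1}{11}\right) \left(- \frac{12}{11}\right)\right) = 87 \cdot \frac{12}{121} = \frac{1044}{121}$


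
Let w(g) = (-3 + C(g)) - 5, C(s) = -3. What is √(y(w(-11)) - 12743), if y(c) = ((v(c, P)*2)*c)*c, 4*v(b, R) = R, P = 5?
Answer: I*√49762/2 ≈ 111.54*I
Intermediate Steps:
v(b, R) = R/4
w(g) = -11 (w(g) = (-3 - 3) - 5 = -6 - 5 = -11)
y(c) = 5*c²/2 (y(c) = ((((¼)*5)*2)*c)*c = (((5/4)*2)*c)*c = (5*c/2)*c = 5*c²/2)
√(y(w(-11)) - 12743) = √((5/2)*(-11)² - 12743) = √((5/2)*121 - 12743) = √(605/2 - 12743) = √(-24881/2) = I*√49762/2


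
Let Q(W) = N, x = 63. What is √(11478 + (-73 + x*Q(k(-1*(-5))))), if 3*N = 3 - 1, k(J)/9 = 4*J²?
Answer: √11447 ≈ 106.99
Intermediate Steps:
k(J) = 36*J² (k(J) = 9*(4*J²) = 36*J²)
N = ⅔ (N = (3 - 1)/3 = (⅓)*2 = ⅔ ≈ 0.66667)
Q(W) = ⅔
√(11478 + (-73 + x*Q(k(-1*(-5))))) = √(11478 + (-73 + 63*(⅔))) = √(11478 + (-73 + 42)) = √(11478 - 31) = √11447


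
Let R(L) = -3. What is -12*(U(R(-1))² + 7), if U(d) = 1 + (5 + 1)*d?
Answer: -3552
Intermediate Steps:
U(d) = 1 + 6*d
-12*(U(R(-1))² + 7) = -12*((1 + 6*(-3))² + 7) = -12*((1 - 18)² + 7) = -12*((-17)² + 7) = -12*(289 + 7) = -12*296 = -3552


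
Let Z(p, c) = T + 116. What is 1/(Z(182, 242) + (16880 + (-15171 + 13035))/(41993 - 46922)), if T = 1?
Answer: 4929/561949 ≈ 0.0087713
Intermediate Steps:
Z(p, c) = 117 (Z(p, c) = 1 + 116 = 117)
1/(Z(182, 242) + (16880 + (-15171 + 13035))/(41993 - 46922)) = 1/(117 + (16880 + (-15171 + 13035))/(41993 - 46922)) = 1/(117 + (16880 - 2136)/(-4929)) = 1/(117 + 14744*(-1/4929)) = 1/(117 - 14744/4929) = 1/(561949/4929) = 4929/561949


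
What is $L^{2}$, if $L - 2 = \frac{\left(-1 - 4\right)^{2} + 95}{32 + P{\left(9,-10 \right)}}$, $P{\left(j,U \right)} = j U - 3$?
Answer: $\frac{4}{3721} \approx 0.001075$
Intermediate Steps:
$P{\left(j,U \right)} = -3 + U j$ ($P{\left(j,U \right)} = U j - 3 = -3 + U j$)
$L = \frac{2}{61}$ ($L = 2 + \frac{\left(-1 - 4\right)^{2} + 95}{32 - 93} = 2 + \frac{\left(-5\right)^{2} + 95}{32 - 93} = 2 + \frac{25 + 95}{32 - 93} = 2 + \frac{120}{-61} = 2 + 120 \left(- \frac{1}{61}\right) = 2 - \frac{120}{61} = \frac{2}{61} \approx 0.032787$)
$L^{2} = \left(\frac{2}{61}\right)^{2} = \frac{4}{3721}$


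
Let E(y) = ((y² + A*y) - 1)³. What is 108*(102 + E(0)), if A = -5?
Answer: 10908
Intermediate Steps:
E(y) = (-1 + y² - 5*y)³ (E(y) = ((y² - 5*y) - 1)³ = (-1 + y² - 5*y)³)
108*(102 + E(0)) = 108*(102 - (1 - 1*0² + 5*0)³) = 108*(102 - (1 - 1*0 + 0)³) = 108*(102 - (1 + 0 + 0)³) = 108*(102 - 1*1³) = 108*(102 - 1*1) = 108*(102 - 1) = 108*101 = 10908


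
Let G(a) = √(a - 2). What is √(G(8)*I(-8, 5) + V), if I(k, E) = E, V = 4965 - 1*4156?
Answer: √(809 + 5*√6) ≈ 28.657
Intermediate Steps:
V = 809 (V = 4965 - 4156 = 809)
G(a) = √(-2 + a)
√(G(8)*I(-8, 5) + V) = √(√(-2 + 8)*5 + 809) = √(√6*5 + 809) = √(5*√6 + 809) = √(809 + 5*√6)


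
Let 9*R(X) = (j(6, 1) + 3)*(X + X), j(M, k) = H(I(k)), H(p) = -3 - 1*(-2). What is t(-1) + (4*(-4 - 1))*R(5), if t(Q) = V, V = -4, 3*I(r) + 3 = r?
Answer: -436/9 ≈ -48.444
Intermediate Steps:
I(r) = -1 + r/3
H(p) = -1 (H(p) = -3 + 2 = -1)
t(Q) = -4
j(M, k) = -1
R(X) = 4*X/9 (R(X) = ((-1 + 3)*(X + X))/9 = (2*(2*X))/9 = (4*X)/9 = 4*X/9)
t(-1) + (4*(-4 - 1))*R(5) = -4 + (4*(-4 - 1))*((4/9)*5) = -4 + (4*(-5))*(20/9) = -4 - 20*20/9 = -4 - 400/9 = -436/9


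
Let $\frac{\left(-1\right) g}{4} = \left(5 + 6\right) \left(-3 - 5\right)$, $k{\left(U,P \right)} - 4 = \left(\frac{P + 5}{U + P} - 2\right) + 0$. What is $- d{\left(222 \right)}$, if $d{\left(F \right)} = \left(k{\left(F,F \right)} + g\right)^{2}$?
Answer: $- \frac{24775704409}{197136} \approx -1.2568 \cdot 10^{5}$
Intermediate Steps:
$k{\left(U,P \right)} = 2 + \frac{5 + P}{P + U}$ ($k{\left(U,P \right)} = 4 + \left(\left(\frac{P + 5}{U + P} - 2\right) + 0\right) = 4 + \left(\left(\frac{5 + P}{P + U} - 2\right) + 0\right) = 4 + \left(\left(-2 + \frac{5 + P}{P + U}\right) + 0\right) = 4 + \left(-2 + \frac{5 + P}{P + U}\right) = 2 + \frac{5 + P}{P + U}$)
$g = 352$ ($g = - 4 \left(5 + 6\right) \left(-3 - 5\right) = - 4 \cdot 11 \left(-8\right) = \left(-4\right) \left(-88\right) = 352$)
$d{\left(F \right)} = \left(352 + \frac{5 + 5 F}{2 F}\right)^{2}$ ($d{\left(F \right)} = \left(\frac{5 + 2 F + 3 F}{F + F} + 352\right)^{2} = \left(\frac{5 + 5 F}{2 F} + 352\right)^{2} = \left(352 + \frac{5 + 5 F}{2 F}\right)^{2}$)
$- d{\left(222 \right)} = - \frac{\left(5 + 709 \cdot 222\right)^{2}}{4 \cdot 49284} = - \frac{\left(5 + 157398\right)^{2}}{4 \cdot 49284} = - \frac{157403^{2}}{4 \cdot 49284} = - \frac{24775704409}{4 \cdot 49284} = \left(-1\right) \frac{24775704409}{197136} = - \frac{24775704409}{197136}$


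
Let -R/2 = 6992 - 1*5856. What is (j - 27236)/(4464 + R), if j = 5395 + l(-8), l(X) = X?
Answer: -21849/2192 ≈ -9.9676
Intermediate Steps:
R = -2272 (R = -2*(6992 - 1*5856) = -2*(6992 - 5856) = -2*1136 = -2272)
j = 5387 (j = 5395 - 8 = 5387)
(j - 27236)/(4464 + R) = (5387 - 27236)/(4464 - 2272) = -21849/2192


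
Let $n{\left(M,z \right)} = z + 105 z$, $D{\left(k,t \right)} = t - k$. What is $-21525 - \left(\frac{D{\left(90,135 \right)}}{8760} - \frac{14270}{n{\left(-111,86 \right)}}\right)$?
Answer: $- \frac{28646320817}{1330936} \approx -21523.0$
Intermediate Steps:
$n{\left(M,z \right)} = 106 z$
$-21525 - \left(\frac{D{\left(90,135 \right)}}{8760} - \frac{14270}{n{\left(-111,86 \right)}}\right) = -21525 - \left(\frac{135 - 90}{8760} - \frac{14270}{106 \cdot 86}\right) = -21525 - \left(\left(135 - 90\right) \frac{1}{8760} - \frac{14270}{9116}\right) = -21525 - \left(45 \cdot \frac{1}{8760} - \frac{7135}{4558}\right) = -21525 - \left(\frac{3}{584} - \frac{7135}{4558}\right) = -21525 - - \frac{2076583}{1330936} = -21525 + \frac{2076583}{1330936} = - \frac{28646320817}{1330936}$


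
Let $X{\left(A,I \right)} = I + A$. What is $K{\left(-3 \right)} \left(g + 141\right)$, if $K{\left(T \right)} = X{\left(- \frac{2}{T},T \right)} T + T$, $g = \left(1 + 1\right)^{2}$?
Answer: $580$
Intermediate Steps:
$X{\left(A,I \right)} = A + I$
$g = 4$ ($g = 2^{2} = 4$)
$K{\left(T \right)} = T + T \left(T - \frac{2}{T}\right)$ ($K{\left(T \right)} = \left(- \frac{2}{T} + T\right) T + T = \left(T - \frac{2}{T}\right) T + T = T \left(T - \frac{2}{T}\right) + T = T + T \left(T - \frac{2}{T}\right)$)
$K{\left(-3 \right)} \left(g + 141\right) = \left(-2 - 3 + \left(-3\right)^{2}\right) \left(4 + 141\right) = \left(-2 - 3 + 9\right) 145 = 4 \cdot 145 = 580$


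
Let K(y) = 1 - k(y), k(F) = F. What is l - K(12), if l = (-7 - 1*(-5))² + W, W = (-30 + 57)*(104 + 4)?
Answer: 2931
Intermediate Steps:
W = 2916 (W = 27*108 = 2916)
K(y) = 1 - y
l = 2920 (l = (-7 - 1*(-5))² + 2916 = (-7 + 5)² + 2916 = (-2)² + 2916 = 4 + 2916 = 2920)
l - K(12) = 2920 - (1 - 1*12) = 2920 - (1 - 12) = 2920 - 1*(-11) = 2920 + 11 = 2931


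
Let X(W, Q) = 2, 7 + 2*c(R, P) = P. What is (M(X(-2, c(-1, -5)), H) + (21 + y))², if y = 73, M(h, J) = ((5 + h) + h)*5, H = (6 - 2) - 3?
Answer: 19321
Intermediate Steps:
c(R, P) = -7/2 + P/2
H = 1 (H = 4 - 3 = 1)
M(h, J) = 25 + 10*h (M(h, J) = (5 + 2*h)*5 = 25 + 10*h)
(M(X(-2, c(-1, -5)), H) + (21 + y))² = ((25 + 10*2) + (21 + 73))² = ((25 + 20) + 94)² = (45 + 94)² = 139² = 19321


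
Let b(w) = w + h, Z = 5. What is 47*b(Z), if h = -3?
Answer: 94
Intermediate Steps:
b(w) = -3 + w (b(w) = w - 3 = -3 + w)
47*b(Z) = 47*(-3 + 5) = 47*2 = 94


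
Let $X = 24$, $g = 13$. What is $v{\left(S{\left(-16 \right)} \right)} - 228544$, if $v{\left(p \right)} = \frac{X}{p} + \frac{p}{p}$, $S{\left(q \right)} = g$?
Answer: $- \frac{2971035}{13} \approx -2.2854 \cdot 10^{5}$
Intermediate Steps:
$S{\left(q \right)} = 13$
$v{\left(p \right)} = 1 + \frac{24}{p}$ ($v{\left(p \right)} = \frac{24}{p} + \frac{p}{p} = \frac{24}{p} + 1 = 1 + \frac{24}{p}$)
$v{\left(S{\left(-16 \right)} \right)} - 228544 = \frac{24 + 13}{13} - 228544 = \frac{1}{13} \cdot 37 - 228544 = \frac{37}{13} - 228544 = - \frac{2971035}{13}$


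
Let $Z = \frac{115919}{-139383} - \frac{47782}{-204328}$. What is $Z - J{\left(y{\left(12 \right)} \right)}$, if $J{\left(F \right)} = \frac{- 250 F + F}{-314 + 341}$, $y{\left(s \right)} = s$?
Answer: $\frac{1567372263065}{14239924812} \approx 110.07$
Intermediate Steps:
$J{\left(F \right)} = - \frac{83 F}{9}$ ($J{\left(F \right)} = \frac{\left(-249\right) F}{27} = - 249 F \frac{1}{27} = - \frac{83 F}{9}$)
$Z = - \frac{8512749463}{14239924812}$ ($Z = 115919 \left(- \frac{1}{139383}\right) - - \frac{23891}{102164} = - \frac{115919}{139383} + \frac{23891}{102164} = - \frac{8512749463}{14239924812} \approx -0.59781$)
$Z - J{\left(y{\left(12 \right)} \right)} = - \frac{8512749463}{14239924812} - \left(- \frac{83}{9}\right) 12 = - \frac{8512749463}{14239924812} - - \frac{332}{3} = - \frac{8512749463}{14239924812} + \frac{332}{3} = \frac{1567372263065}{14239924812}$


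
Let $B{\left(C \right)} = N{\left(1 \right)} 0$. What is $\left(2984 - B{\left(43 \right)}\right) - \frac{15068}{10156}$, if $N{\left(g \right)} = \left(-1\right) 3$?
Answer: $\frac{7572609}{2539} \approx 2982.5$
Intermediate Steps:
$N{\left(g \right)} = -3$
$B{\left(C \right)} = 0$ ($B{\left(C \right)} = \left(-3\right) 0 = 0$)
$\left(2984 - B{\left(43 \right)}\right) - \frac{15068}{10156} = \left(2984 - 0\right) - \frac{15068}{10156} = \left(2984 + 0\right) - \frac{3767}{2539} = 2984 - \frac{3767}{2539} = \frac{7572609}{2539}$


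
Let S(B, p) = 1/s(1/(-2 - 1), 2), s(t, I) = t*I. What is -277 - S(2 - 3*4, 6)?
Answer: -551/2 ≈ -275.50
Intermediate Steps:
s(t, I) = I*t
S(B, p) = -3/2 (S(B, p) = 1/(2/(-2 - 1)) = 1/(2/(-3)) = 1/(2*(-⅓)) = 1/(-⅔) = -3/2)
-277 - S(2 - 3*4, 6) = -277 - 1*(-3/2) = -277 + 3/2 = -551/2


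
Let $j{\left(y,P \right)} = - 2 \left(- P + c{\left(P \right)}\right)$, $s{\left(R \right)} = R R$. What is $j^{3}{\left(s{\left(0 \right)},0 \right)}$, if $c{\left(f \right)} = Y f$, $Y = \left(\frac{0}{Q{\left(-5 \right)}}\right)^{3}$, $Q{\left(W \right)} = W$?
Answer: $0$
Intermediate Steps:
$s{\left(R \right)} = R^{2}$
$Y = 0$ ($Y = \left(\frac{0}{-5}\right)^{3} = \left(0 \left(- \frac{1}{5}\right)\right)^{3} = 0^{3} = 0$)
$c{\left(f \right)} = 0$ ($c{\left(f \right)} = 0 f = 0$)
$j{\left(y,P \right)} = 2 P$ ($j{\left(y,P \right)} = - 2 \left(- P + 0\right) = - 2 \left(- P\right) = 2 P$)
$j^{3}{\left(s{\left(0 \right)},0 \right)} = \left(2 \cdot 0\right)^{3} = 0^{3} = 0$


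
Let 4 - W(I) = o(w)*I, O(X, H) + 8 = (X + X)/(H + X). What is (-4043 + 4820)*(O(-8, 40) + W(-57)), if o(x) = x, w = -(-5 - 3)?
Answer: 701631/2 ≈ 3.5082e+5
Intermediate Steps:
O(X, H) = -8 + 2*X/(H + X) (O(X, H) = -8 + (X + X)/(H + X) = -8 + (2*X)/(H + X) = -8 + 2*X/(H + X))
w = 8 (w = -1*(-8) = 8)
W(I) = 4 - 8*I
(-4043 + 4820)*(O(-8, 40) + W(-57)) = (-4043 + 4820)*(2*(-4*40 - 3*(-8))/(40 - 8) + (4 - 8*(-57))) = 777*(2*(-160 + 24)/32 + (4 + 456)) = 777*(2*(1/32)*(-136) + 460) = 777*(-17/2 + 460) = 777*(903/2) = 701631/2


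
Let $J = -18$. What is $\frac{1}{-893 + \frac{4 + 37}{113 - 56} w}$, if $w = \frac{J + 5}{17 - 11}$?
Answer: $- \frac{342}{305939} \approx -0.0011179$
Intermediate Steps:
$w = - \frac{13}{6}$ ($w = \frac{-18 + 5}{17 - 11} = - \frac{13}{17 - 11} = - \frac{13}{6} \approx -2.1667$)
$\frac{1}{-893 + \frac{4 + 37}{113 - 56} w} = \frac{1}{-893 + \frac{4 + 37}{113 - 56} \left(- \frac{13}{6}\right)} = \frac{1}{-893 + \frac{41}{57} \left(- \frac{13}{6}\right)} = \frac{1}{-893 - \frac{533}{342}} = \frac{1}{- \frac{305939}{342}} = - \frac{342}{305939}$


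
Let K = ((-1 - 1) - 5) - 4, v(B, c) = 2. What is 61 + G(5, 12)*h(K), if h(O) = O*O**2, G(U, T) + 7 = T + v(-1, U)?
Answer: -9256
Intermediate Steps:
G(U, T) = -5 + T (G(U, T) = -7 + (T + 2) = -7 + (2 + T) = -5 + T)
K = -11 (K = (-2 - 5) - 4 = -7 - 4 = -11)
h(O) = O**3
61 + G(5, 12)*h(K) = 61 + (-5 + 12)*(-11)**3 = 61 + 7*(-1331) = 61 - 9317 = -9256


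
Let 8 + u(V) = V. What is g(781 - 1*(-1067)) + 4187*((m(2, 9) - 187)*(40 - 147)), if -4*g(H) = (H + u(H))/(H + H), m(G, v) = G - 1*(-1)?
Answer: 152337395827/1848 ≈ 8.2434e+7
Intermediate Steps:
m(G, v) = 1 + G (m(G, v) = G + 1 = 1 + G)
u(V) = -8 + V
g(H) = -(-8 + 2*H)/(8*H) (g(H) = -(H + (-8 + H))/(4*(H + H)) = -(-8 + 2*H)/(4*(2*H)) = -(-8 + 2*H)*1/(2*H)/4 = -(-8 + 2*H)/(8*H))
g(781 - 1*(-1067)) + 4187*((m(2, 9) - 187)*(40 - 147)) = (4 - (781 - 1*(-1067)))/(4*(781 - 1*(-1067))) + 4187*(((1 + 2) - 187)*(40 - 147)) = (4 - (781 + 1067))/(4*(781 + 1067)) + 4187*((3 - 187)*(-107)) = (¼)*(4 - 1*1848)/1848 + 4187*(-184*(-107)) = (¼)*(1/1848)*(4 - 1848) + 4187*19688 = (¼)*(1/1848)*(-1844) + 82433656 = -461/1848 + 82433656 = 152337395827/1848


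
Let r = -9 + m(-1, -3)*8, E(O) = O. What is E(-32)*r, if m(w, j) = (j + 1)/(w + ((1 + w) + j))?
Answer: 160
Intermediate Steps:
m(w, j) = (1 + j)/(1 + j + 2*w) (m(w, j) = (1 + j)/(w + (1 + j + w)) = (1 + j)/(1 + j + 2*w))
r = -5 (r = -9 + ((1 - 3)/(1 - 3 + 2*(-1)))*8 = -9 + (-2/(1 - 3 - 2))*8 = -9 + (-2/(-4))*8 = -9 - ¼*(-2)*8 = -9 + (½)*8 = -9 + 4 = -5)
E(-32)*r = -32*(-5) = 160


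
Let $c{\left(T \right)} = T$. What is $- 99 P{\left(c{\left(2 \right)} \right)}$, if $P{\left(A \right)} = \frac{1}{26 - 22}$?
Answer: $- \frac{99}{4} \approx -24.75$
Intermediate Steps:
$P{\left(A \right)} = \frac{1}{4}$
$- 99 P{\left(c{\left(2 \right)} \right)} = \left(-99\right) \frac{1}{4} = - \frac{99}{4}$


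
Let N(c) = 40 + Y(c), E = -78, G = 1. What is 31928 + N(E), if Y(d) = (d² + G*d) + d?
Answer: 37896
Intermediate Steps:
Y(d) = d² + 2*d (Y(d) = (d² + 1*d) + d = (d² + d) + d = (d + d²) + d = d² + 2*d)
N(c) = 40 + c*(2 + c)
31928 + N(E) = 31928 + (40 - 78*(2 - 78)) = 31928 + (40 - 78*(-76)) = 31928 + (40 + 5928) = 31928 + 5968 = 37896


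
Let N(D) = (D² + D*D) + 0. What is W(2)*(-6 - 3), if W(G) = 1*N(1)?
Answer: -18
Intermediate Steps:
N(D) = 2*D² (N(D) = (D² + D²) + 0 = 2*D² + 0 = 2*D²)
W(G) = 2 (W(G) = 1*(2*1²) = 1*(2*1) = 1*2 = 2)
W(2)*(-6 - 3) = 2*(-6 - 3) = 2*(-9) = -18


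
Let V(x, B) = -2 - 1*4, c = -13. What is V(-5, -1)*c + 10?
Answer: 88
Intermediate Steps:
V(x, B) = -6 (V(x, B) = -2 - 4 = -6)
V(-5, -1)*c + 10 = -6*(-13) + 10 = 78 + 10 = 88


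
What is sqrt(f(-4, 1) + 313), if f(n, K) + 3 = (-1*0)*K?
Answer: sqrt(310) ≈ 17.607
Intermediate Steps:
f(n, K) = -3 (f(n, K) = -3 + (-1*0)*K = -3 + 0*K = -3 + 0 = -3)
sqrt(f(-4, 1) + 313) = sqrt(-3 + 313) = sqrt(310)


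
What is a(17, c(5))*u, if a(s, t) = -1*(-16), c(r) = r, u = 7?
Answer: 112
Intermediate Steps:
a(s, t) = 16
a(17, c(5))*u = 16*7 = 112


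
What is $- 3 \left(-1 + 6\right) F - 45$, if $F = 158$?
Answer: $-2415$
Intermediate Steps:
$- 3 \left(-1 + 6\right) F - 45 = - 3 \left(-1 + 6\right) 158 - 45 = \left(-3\right) 5 \cdot 158 - 45 = \left(-15\right) 158 - 45 = -2370 - 45 = -2415$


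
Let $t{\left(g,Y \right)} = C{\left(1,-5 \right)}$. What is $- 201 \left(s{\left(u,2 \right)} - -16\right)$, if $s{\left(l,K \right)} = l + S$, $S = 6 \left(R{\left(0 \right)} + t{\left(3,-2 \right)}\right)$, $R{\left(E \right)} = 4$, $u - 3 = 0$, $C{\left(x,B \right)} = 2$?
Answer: $-11055$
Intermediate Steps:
$u = 3$ ($u = 3 + 0 = 3$)
$t{\left(g,Y \right)} = 2$
$S = 36$ ($S = 6 \left(4 + 2\right) = 6 \cdot 6 = 36$)
$s{\left(l,K \right)} = 36 + l$ ($s{\left(l,K \right)} = l + 36 = 36 + l$)
$- 201 \left(s{\left(u,2 \right)} - -16\right) = - 201 \left(\left(36 + 3\right) - -16\right) = - 201 \left(39 + 16\right) = \left(-201\right) 55 = -11055$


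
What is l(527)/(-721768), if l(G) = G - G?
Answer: 0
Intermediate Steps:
l(G) = 0
l(527)/(-721768) = 0/(-721768) = 0*(-1/721768) = 0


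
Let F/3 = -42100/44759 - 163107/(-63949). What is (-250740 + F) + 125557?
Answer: -358296636287314/2862293291 ≈ -1.2518e+5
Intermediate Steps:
F = 13824759939/2862293291 (F = 3*(-42100/44759 - 163107/(-63949)) = 3*(-42100*1/44759 - 163107*(-1/63949)) = 3*(-42100/44759 + 163107/63949) = 3*(4608253313/2862293291) = 13824759939/2862293291 ≈ 4.8300)
(-250740 + F) + 125557 = (-250740 + 13824759939/2862293291) + 125557 = -717677595025401/2862293291 + 125557 = -358296636287314/2862293291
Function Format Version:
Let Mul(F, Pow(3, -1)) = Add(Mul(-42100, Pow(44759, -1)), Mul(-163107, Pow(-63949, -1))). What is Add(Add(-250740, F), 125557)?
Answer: Rational(-358296636287314, 2862293291) ≈ -1.2518e+5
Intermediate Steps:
F = Rational(13824759939, 2862293291) (F = Mul(3, Add(Mul(-42100, Pow(44759, -1)), Mul(-163107, Pow(-63949, -1)))) = Mul(3, Add(Mul(-42100, Rational(1, 44759)), Mul(-163107, Rational(-1, 63949)))) = Mul(3, Add(Rational(-42100, 44759), Rational(163107, 63949))) = Mul(3, Rational(4608253313, 2862293291)) = Rational(13824759939, 2862293291) ≈ 4.8300)
Add(Add(-250740, F), 125557) = Add(Add(-250740, Rational(13824759939, 2862293291)), 125557) = Add(Rational(-717677595025401, 2862293291), 125557) = Rational(-358296636287314, 2862293291)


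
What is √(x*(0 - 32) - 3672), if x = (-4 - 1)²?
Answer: 2*I*√1118 ≈ 66.873*I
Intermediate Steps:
x = 25 (x = (-5)² = 25)
√(x*(0 - 32) - 3672) = √(25*(0 - 32) - 3672) = √(25*(-32) - 3672) = √(-800 - 3672) = √(-4472) = 2*I*√1118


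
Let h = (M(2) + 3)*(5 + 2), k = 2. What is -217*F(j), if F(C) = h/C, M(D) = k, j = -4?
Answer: 7595/4 ≈ 1898.8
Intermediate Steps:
M(D) = 2
h = 35 (h = (2 + 3)*(5 + 2) = 5*7 = 35)
F(C) = 35/C
-217*F(j) = -7595/(-4) = -7595*(-1)/4 = -217*(-35/4) = 7595/4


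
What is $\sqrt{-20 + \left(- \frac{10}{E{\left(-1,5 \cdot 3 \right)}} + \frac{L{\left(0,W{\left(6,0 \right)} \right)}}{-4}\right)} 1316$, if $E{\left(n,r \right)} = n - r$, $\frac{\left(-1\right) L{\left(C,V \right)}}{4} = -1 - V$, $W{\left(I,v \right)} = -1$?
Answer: $329 i \sqrt{310} \approx 5792.6 i$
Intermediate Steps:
$L{\left(C,V \right)} = 4 + 4 V$ ($L{\left(C,V \right)} = - 4 \left(-1 - V\right) = 4 + 4 V$)
$\sqrt{-20 + \left(- \frac{10}{E{\left(-1,5 \cdot 3 \right)}} + \frac{L{\left(0,W{\left(6,0 \right)} \right)}}{-4}\right)} 1316 = \sqrt{-20 - \left(\frac{10}{-1 - 5 \cdot 3} - \frac{4 + 4 \left(-1\right)}{-4}\right)} 1316 = \sqrt{-20 - \left(\frac{10}{-1 - 15} - \left(4 - 4\right) \left(- \frac{1}{4}\right)\right)} 1316 = \sqrt{-20 + \left(- \frac{10}{-1 - 15} + 0 \left(- \frac{1}{4}\right)\right)} 1316 = \sqrt{-20 + \left(- \frac{10}{-16} + 0\right)} 1316 = \sqrt{-20 + \left(\left(-10\right) \left(- \frac{1}{16}\right) + 0\right)} 1316 = \sqrt{-20 + \left(\frac{5}{8} + 0\right)} 1316 = \sqrt{-20 + \frac{5}{8}} \cdot 1316 = \sqrt{- \frac{155}{8}} \cdot 1316 = \frac{i \sqrt{310}}{4} \cdot 1316 = 329 i \sqrt{310}$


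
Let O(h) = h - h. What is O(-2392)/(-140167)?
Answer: 0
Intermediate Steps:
O(h) = 0
O(-2392)/(-140167) = 0/(-140167) = 0*(-1/140167) = 0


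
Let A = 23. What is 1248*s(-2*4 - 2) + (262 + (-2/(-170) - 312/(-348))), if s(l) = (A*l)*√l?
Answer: 648069/2465 - 287040*I*√10 ≈ 262.91 - 9.077e+5*I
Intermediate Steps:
s(l) = 23*l^(3/2) (s(l) = (23*l)*√l = 23*l^(3/2))
1248*s(-2*4 - 2) + (262 + (-2/(-170) - 312/(-348))) = 1248*(23*(-2*4 - 2)^(3/2)) + (262 + (-2/(-170) - 312/(-348))) = 1248*(23*(-8 - 2)^(3/2)) + (262 + (-2*(-1/170) - 312*(-1/348))) = 1248*(23*(-10)^(3/2)) + (262 + (1/85 + 26/29)) = 1248*(23*(-10*I*√10)) + (262 + 2239/2465) = 1248*(-230*I*√10) + 648069/2465 = -287040*I*√10 + 648069/2465 = 648069/2465 - 287040*I*√10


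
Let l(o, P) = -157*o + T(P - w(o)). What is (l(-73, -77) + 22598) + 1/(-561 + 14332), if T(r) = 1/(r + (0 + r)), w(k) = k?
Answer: 3752198149/110168 ≈ 34059.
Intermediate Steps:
T(r) = 1/(2*r) (T(r) = 1/(r + r) = 1/(2*r))
l(o, P) = 1/(2*(P - o)) - 157*o (l(o, P) = -157*o + 1/(2*(P - o)) = 1/(2*(P - o)) - 157*o)
(l(-73, -77) + 22598) + 1/(-561 + 14332) = ((½ - 157*(-73)*(-77 - 1*(-73)))/(-77 - 1*(-73)) + 22598) + 1/(-561 + 14332) = ((½ - 157*(-73)*(-77 + 73))/(-77 + 73) + 22598) + 1/13771 = ((½ - 157*(-73)*(-4))/(-4) + 22598) + 1/13771 = (-(½ - 45844)/4 + 22598) + 1/13771 = (-¼*(-91687/2) + 22598) + 1/13771 = (91687/8 + 22598) + 1/13771 = 272471/8 + 1/13771 = 3752198149/110168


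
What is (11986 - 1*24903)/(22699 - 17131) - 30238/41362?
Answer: -351319069/115151808 ≈ -3.0509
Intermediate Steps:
(11986 - 1*24903)/(22699 - 17131) - 30238/41362 = (11986 - 24903)/5568 - 30238*1/41362 = -12917*1/5568 - 15119/20681 = -12917/5568 - 15119/20681 = -351319069/115151808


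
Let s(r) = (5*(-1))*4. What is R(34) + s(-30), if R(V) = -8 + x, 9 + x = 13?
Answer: -24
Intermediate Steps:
x = 4 (x = -9 + 13 = 4)
s(r) = -20 (s(r) = -5*4 = -20)
R(V) = -4 (R(V) = -8 + 4 = -4)
R(34) + s(-30) = -4 - 20 = -24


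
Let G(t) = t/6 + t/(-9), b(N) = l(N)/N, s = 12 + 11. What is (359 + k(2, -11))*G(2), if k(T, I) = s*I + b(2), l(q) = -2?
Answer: 35/3 ≈ 11.667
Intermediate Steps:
s = 23
b(N) = -2/N
k(T, I) = -1 + 23*I (k(T, I) = 23*I - 2/2 = 23*I - 2*½ = 23*I - 1 = -1 + 23*I)
G(t) = t/18 (G(t) = t*(⅙) + t*(-⅑) = t/6 - t/9 = t/18)
(359 + k(2, -11))*G(2) = (359 + (-1 + 23*(-11)))*((1/18)*2) = (359 + (-1 - 253))*(⅑) = (359 - 254)*(⅑) = 105*(⅑) = 35/3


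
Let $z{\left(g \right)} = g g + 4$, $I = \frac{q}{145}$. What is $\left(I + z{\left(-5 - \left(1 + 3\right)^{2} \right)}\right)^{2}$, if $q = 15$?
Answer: $\frac{166616464}{841} \approx 1.9812 \cdot 10^{5}$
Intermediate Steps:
$I = \frac{3}{29}$ ($I = \frac{15}{145} = 15 \cdot \frac{1}{145} = \frac{3}{29} \approx 0.10345$)
$z{\left(g \right)} = 4 + g^{2}$ ($z{\left(g \right)} = g^{2} + 4 = 4 + g^{2}$)
$\left(I + z{\left(-5 - \left(1 + 3\right)^{2} \right)}\right)^{2} = \left(\frac{3}{29} + \left(4 + \left(-5 - \left(1 + 3\right)^{2}\right)^{2}\right)\right)^{2} = \left(\frac{3}{29} + \left(4 + \left(-5 - 4^{2}\right)^{2}\right)\right)^{2} = \left(\frac{3}{29} + \left(4 + \left(-5 - 16\right)^{2}\right)\right)^{2} = \left(\frac{3}{29} + \left(4 + \left(-21\right)^{2}\right)\right)^{2} = \left(\frac{3}{29} + \left(4 + 441\right)\right)^{2} = \left(\frac{3}{29} + 445\right)^{2} = \left(\frac{12908}{29}\right)^{2} = \frac{166616464}{841}$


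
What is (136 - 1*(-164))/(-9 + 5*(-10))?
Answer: -300/59 ≈ -5.0847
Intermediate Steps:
(136 - 1*(-164))/(-9 + 5*(-10)) = (136 + 164)/(-9 - 50) = 300/(-59) = 300*(-1/59) = -300/59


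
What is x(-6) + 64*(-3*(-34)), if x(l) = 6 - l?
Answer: 6540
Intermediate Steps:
x(-6) + 64*(-3*(-34)) = (6 - 1*(-6)) + 64*(-3*(-34)) = (6 + 6) + 64*102 = 12 + 6528 = 6540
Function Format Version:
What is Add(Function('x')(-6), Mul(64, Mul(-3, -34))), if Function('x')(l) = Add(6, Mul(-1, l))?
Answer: 6540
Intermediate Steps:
Add(Function('x')(-6), Mul(64, Mul(-3, -34))) = Add(Add(6, Mul(-1, -6)), Mul(64, Mul(-3, -34))) = Add(Add(6, 6), Mul(64, 102)) = Add(12, 6528) = 6540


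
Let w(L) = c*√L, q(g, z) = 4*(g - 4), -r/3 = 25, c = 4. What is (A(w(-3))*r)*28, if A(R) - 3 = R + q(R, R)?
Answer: 27300 - 42000*I*√3 ≈ 27300.0 - 72746.0*I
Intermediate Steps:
r = -75 (r = -3*25 = -75)
q(g, z) = -16 + 4*g (q(g, z) = 4*(-4 + g) = -16 + 4*g)
w(L) = 4*√L
A(R) = -13 + 5*R (A(R) = 3 + (R + (-16 + 4*R)) = 3 + (-16 + 5*R) = -13 + 5*R)
(A(w(-3))*r)*28 = ((-13 + 5*(4*√(-3)))*(-75))*28 = ((-13 + 5*(4*(I*√3)))*(-75))*28 = ((-13 + 5*(4*I*√3))*(-75))*28 = ((-13 + 20*I*√3)*(-75))*28 = (975 - 1500*I*√3)*28 = 27300 - 42000*I*√3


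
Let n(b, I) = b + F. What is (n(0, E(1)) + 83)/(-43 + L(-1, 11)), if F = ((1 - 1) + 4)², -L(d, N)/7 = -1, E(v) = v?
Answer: -11/4 ≈ -2.7500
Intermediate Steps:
L(d, N) = 7 (L(d, N) = -7*(-1) = 7)
F = 16 (F = (0 + 4)² = 4² = 16)
n(b, I) = 16 + b (n(b, I) = b + 16 = 16 + b)
(n(0, E(1)) + 83)/(-43 + L(-1, 11)) = ((16 + 0) + 83)/(-43 + 7) = (16 + 83)/(-36) = -1/36*99 = -11/4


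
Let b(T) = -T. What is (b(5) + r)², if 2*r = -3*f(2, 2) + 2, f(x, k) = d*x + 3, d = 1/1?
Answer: 529/4 ≈ 132.25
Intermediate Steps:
d = 1
f(x, k) = 3 + x (f(x, k) = 1*x + 3 = x + 3 = 3 + x)
r = -13/2 (r = (-3*(3 + 2) + 2)/2 = (-3*5 + 2)/2 = (-15 + 2)/2 = (½)*(-13) = -13/2 ≈ -6.5000)
(b(5) + r)² = (-1*5 - 13/2)² = (-5 - 13/2)² = (-23/2)² = 529/4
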